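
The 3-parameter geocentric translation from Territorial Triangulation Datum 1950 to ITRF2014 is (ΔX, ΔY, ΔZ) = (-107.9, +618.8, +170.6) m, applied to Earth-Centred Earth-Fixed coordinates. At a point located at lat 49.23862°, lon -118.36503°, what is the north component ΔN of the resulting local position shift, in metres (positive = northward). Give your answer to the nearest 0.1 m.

ΔN = 485.0 m

The local north axis is (−sin φ cos λ, −sin φ sin λ, cos φ), giving ΔN = -38.828 + 412.428 + 111.386 = 484.99 m.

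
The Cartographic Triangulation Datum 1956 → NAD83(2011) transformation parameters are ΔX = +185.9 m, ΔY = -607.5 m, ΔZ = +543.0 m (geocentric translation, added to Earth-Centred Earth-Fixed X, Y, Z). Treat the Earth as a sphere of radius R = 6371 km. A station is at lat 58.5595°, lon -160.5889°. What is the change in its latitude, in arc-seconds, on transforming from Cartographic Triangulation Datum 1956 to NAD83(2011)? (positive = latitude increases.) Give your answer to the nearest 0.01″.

sin φ = 0.853182, cos φ = 0.521613, sin λ = -0.332344, cos λ = -0.943158.
North component: ΔN = −sin φ cos λ·ΔX − sin φ sin λ·ΔY + cos φ·ΔZ = −(0.853182)(-0.943158)(185.9) − (0.853182)(-0.332344)(-607.5) + (0.521613)(543.0) = 260.57 m.
1° of latitude spans πR/180 = 111195 m, so Δφ = 260.57 / 111195 × 3600 = 8.436″.

Δφ = 8.44″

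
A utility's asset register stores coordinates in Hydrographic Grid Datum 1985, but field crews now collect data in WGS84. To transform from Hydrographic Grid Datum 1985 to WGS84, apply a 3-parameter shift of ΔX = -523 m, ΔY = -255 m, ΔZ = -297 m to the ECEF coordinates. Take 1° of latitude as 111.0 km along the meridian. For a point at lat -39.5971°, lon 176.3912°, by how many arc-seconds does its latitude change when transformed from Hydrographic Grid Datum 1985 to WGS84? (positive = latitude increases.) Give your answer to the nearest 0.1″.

sin φ = -0.637385, cos φ = 0.770546, sin λ = 0.062944, cos λ = -0.998017.
North component: ΔN = −sin φ cos λ·ΔX − sin φ sin λ·ΔY + cos φ·ΔZ = −(-0.637385)(-0.998017)(-523) − (-0.637385)(0.062944)(-255) + (0.770546)(-297) = 93.61 m.
1° of latitude spans 111000 m, so Δφ = 93.61 / 111000 × 3600 = 3.036″.

Δφ = 3.0″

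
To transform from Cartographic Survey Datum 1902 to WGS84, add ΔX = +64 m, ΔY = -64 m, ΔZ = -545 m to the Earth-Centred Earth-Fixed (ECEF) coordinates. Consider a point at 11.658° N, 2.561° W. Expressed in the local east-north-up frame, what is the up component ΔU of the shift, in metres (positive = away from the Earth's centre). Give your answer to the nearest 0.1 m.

The local up (radial) axis is (cos φ cos λ, cos φ sin λ, sin φ), giving ΔU = 62.617 + 2.801 − 110.128 = -44.71 m.

ΔU = -44.7 m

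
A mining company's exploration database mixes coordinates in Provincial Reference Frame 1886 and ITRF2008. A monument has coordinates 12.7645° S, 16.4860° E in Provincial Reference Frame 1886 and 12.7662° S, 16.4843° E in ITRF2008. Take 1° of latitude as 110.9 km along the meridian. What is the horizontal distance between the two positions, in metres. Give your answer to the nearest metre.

Δφ = -12.7662° − -12.7645° = -0.0017°; Δλ = 16.4843° − 16.4860° = -0.0017°.
ΔN = Δφ × 110900 = -188.5 m; ΔE = Δλ × 110900 × cos(-12.7645°) = -0.0017 × 110900 × 0.975286 = -183.9 m.
Distance = √(ΔE² + ΔN²) = √((-183.9)² + (-188.5)²) = 263.3 m.

263 m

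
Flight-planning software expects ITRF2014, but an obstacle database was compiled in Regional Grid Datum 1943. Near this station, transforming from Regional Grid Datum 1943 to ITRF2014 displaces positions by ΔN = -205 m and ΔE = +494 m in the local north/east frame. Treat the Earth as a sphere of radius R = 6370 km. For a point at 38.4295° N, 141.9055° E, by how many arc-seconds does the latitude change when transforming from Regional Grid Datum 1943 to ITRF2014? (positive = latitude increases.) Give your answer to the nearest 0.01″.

Δφ = -6.64″

On a sphere of radius R, 1 rad of latitude = R, so Δφ = ΔN / R = -205.0 / 6370000 = -3.2182e-05 rad = -6.638″.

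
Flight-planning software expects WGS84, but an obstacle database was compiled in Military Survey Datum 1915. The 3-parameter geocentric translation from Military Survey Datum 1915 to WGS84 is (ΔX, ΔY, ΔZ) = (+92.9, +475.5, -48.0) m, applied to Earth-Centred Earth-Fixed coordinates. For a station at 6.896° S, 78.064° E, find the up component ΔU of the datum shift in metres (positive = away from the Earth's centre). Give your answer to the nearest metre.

ΔU = 487 m

At φ = -6.896°, λ = 78.064°: sin φ = -0.120068, cos φ = 0.992766, sin λ = 0.978379, cos λ = 0.206819.
ΔU = cos φ cos λ·ΔX + cos φ sin λ·ΔY + sin φ·ΔZ = (0.992766)(0.206819)(92.9) + (0.992766)(0.978379)(475.5) + (-0.120068)(-48.0) = 486.69 m.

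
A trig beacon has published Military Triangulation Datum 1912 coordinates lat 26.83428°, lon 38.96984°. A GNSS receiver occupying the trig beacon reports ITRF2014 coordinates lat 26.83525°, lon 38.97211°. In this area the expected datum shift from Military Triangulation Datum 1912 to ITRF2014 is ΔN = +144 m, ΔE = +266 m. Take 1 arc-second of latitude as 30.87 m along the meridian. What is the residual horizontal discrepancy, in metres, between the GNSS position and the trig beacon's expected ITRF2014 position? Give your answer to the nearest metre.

55 m

Observed coordinate differences: Δφ = +0.00097°, Δλ = +0.00227°.
Converting to metres (1° lat = 111132 m, cos φ = 0.892316): observed ΔN = 107.8 m, observed ΔE = 225.1 m.
Subtracting the expected shift leaves a residual of 107.8 − (144) = -36.2 m north and 225.1 − (266) = -40.9 m east.
Residual distance = √((-36.2)² + (-40.9)²) = 54.6 m.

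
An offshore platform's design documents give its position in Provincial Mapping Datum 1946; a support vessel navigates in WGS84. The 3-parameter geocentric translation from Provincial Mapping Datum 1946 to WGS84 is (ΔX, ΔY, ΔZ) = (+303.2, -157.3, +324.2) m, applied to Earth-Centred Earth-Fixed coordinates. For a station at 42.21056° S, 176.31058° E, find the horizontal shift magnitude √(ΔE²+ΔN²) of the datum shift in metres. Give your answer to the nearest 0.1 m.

140.7 m

At φ = -42.21056°, λ = 176.31058°: sin φ = -0.671857, cos φ = 0.740681, sin λ = 0.064348, cos λ = -0.997928.
ΔE = −sin λ·ΔX + cos λ·ΔY = −(0.064348)·(303.2) + (-0.997928)·(-157.3) = 137.46 m.
ΔN = −sin φ cos λ·ΔX − sin φ sin λ·ΔY + cos φ·ΔZ = −(-0.671857)(-0.997928)(303.2) − (-0.671857)(0.064348)(-157.3) + (0.740681)(324.2) = 30.04 m.
Horizontal magnitude = √(ΔE² + ΔN²) = √(137.46² + 30.04²) = 140.71 m.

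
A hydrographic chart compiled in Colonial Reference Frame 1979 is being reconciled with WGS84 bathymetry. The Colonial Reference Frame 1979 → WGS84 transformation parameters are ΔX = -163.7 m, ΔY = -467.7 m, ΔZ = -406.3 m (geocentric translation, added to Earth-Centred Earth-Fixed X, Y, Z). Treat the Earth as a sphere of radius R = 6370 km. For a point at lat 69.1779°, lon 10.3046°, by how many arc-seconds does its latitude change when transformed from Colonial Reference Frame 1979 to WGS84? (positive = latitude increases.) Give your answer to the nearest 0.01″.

sin φ = 0.934689, cos φ = 0.355468, sin λ = 0.178881, cos λ = 0.983871.
North component: ΔN = −sin φ cos λ·ΔX − sin φ sin λ·ΔY + cos φ·ΔZ = −(0.934689)(0.983871)(-163.7) − (0.934689)(0.178881)(-467.7) + (0.355468)(-406.3) = 84.31 m.
1° of latitude spans πR/180 = 111177 m, so Δφ = 84.31 / 111177 × 3600 = 2.730″.

Δφ = 2.73″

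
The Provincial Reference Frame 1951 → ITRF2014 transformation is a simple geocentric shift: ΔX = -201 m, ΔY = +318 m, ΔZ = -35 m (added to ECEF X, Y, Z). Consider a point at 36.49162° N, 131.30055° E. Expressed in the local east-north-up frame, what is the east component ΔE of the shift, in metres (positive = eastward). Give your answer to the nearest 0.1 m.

ΔE = -58.9 m

The local east axis at (φ, λ) is (−sin λ, cos λ, 0), so ΔE = −sin(131.30055°)·(-201) + cos(131.30055°)·318 = -58.88 m.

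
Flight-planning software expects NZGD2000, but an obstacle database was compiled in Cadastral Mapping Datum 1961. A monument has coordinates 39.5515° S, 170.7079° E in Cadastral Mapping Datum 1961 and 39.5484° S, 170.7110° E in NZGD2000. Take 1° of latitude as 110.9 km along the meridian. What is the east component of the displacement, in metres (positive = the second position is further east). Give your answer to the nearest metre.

ΔE = 265 m

Δφ = -39.5484° − -39.5515° = +0.0031°; Δλ = 170.7110° − 170.7079° = +0.0031°.
ΔN = Δφ × 110900 = 343.8 m; ΔE = Δλ × 110900 × cos(-39.5515°) = +0.0031 × 110900 × 0.771053 = 265.1 m.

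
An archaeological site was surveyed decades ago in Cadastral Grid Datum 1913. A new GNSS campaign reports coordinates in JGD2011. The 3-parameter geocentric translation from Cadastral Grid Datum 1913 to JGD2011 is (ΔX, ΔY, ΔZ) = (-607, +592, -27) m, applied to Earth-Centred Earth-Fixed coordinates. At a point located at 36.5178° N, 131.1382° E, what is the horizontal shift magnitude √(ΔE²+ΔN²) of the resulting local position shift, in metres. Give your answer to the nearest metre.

529 m

The local east axis at (φ, λ) is (−sin λ, cos λ, 0), so ΔE = −sin(131.1382°)·(-607) + cos(131.1382°)·592 = 67.68 m.
The local north axis is (−sin φ cos λ, −sin φ sin λ, cos φ), giving ΔN = -237.631 − 265.313 − 21.699 = -524.64 m.
Horizontal magnitude = √(ΔE² + ΔN²) = √(67.68² + (-524.64)²) = 528.99 m.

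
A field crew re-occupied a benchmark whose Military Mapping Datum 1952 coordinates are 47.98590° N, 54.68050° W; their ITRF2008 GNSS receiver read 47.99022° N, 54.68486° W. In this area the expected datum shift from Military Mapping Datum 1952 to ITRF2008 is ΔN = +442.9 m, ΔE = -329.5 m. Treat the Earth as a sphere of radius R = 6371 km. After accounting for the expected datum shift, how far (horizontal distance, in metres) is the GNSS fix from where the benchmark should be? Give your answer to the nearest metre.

38 m

Observed coordinate differences: Δφ = +0.00432°, Δλ = -0.00436°.
Converting to metres (1° lat = 111195 m, cos φ = 0.669313): observed ΔN = 480.4 m, observed ΔE = -324.5 m.
Subtracting the expected shift leaves a residual of 480.4 − (442.9) = 37.5 m north and -324.5 − (-329.5) = 5.0 m east.
Residual distance = √(37.5² + 5.0²) = 37.8 m.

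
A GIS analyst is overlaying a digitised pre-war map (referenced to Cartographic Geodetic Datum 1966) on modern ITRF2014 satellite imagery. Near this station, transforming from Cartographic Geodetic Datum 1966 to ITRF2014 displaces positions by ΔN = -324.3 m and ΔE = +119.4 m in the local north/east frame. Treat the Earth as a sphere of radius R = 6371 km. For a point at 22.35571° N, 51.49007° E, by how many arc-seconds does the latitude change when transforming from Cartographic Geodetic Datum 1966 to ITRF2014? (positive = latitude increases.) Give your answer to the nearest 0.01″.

On a sphere of radius R, 1 rad of latitude = R, so Δφ = ΔN / R = -324.3 / 6371000 = -5.0903e-05 rad = -10.499″.

Δφ = -10.50″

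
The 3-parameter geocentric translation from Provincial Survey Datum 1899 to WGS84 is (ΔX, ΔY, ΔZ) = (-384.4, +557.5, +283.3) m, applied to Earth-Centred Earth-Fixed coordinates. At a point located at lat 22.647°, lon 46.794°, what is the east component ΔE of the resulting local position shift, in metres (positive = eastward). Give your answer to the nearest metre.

At φ = 22.647°, λ = 46.794°: sin φ = 0.385053, cos φ = 0.922895, sin λ = 0.728897, cos λ = 0.684623.
ΔE = −sin λ·ΔX + cos λ·ΔY = −(0.728897)·(-384.4) + (0.684623)·(557.5) = 661.87 m.

ΔE = 662 m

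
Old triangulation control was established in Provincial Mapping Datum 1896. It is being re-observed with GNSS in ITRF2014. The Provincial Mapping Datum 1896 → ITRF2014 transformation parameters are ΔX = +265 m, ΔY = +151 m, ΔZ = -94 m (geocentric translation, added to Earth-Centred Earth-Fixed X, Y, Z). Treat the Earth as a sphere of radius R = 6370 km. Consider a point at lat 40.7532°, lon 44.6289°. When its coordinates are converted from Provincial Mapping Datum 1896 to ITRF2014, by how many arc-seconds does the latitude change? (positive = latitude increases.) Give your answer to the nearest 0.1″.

sin φ = 0.652802, cos φ = 0.757529, sin λ = 0.702512, cos λ = 0.711672.
North component: ΔN = −sin φ cos λ·ΔX − sin φ sin λ·ΔY + cos φ·ΔZ = −(0.652802)(0.711672)(265) − (0.652802)(0.702512)(151) + (0.757529)(-94) = -263.57 m.
1° of latitude spans πR/180 = 111177 m, so Δφ = -263.57 / 111177 × 3600 = -8.535″.

Δφ = -8.5″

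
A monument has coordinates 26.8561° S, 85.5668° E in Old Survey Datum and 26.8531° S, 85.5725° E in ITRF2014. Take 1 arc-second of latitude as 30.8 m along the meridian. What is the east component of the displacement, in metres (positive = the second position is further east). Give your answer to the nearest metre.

ΔE = 564 m

Δφ = -26.8531° − -26.8561° = +0.0030°; Δλ = 85.5725° − 85.5668° = +0.0057°.
1° of latitude = 3600 × 30.80 = 110880 m.
ΔN = Δφ × 110880 = 332.6 m; ΔE = Δλ × 110880 × cos(-26.8561°) = +0.0057 × 110880 × 0.892144 = 563.8 m.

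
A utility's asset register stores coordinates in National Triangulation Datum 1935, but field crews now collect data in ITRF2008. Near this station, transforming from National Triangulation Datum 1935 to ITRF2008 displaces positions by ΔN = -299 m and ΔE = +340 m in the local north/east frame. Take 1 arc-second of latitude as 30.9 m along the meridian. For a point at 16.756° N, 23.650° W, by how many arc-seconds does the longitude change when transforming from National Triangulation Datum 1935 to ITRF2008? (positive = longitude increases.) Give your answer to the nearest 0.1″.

Δλ = 11.5″

At latitude 16.756°, cos φ = 0.957541.
1″ of longitude at this latitude = 30.90 × cos φ = 29.5880 m, so Δλ = 340.0 / 29.5880 = 11.491″.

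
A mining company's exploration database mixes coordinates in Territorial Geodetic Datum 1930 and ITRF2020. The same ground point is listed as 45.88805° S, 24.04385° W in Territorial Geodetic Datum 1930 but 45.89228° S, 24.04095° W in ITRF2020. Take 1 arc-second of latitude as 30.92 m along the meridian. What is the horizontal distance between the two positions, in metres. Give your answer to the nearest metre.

Δφ = -45.89228° − -45.88805° = -0.00423°; Δλ = -24.04095° − -24.04385° = +0.00290°.
1° of latitude = 3600 × 30.92 = 111312 m.
ΔN = Δφ × 111312 = -470.8 m; ΔE = Δλ × 111312 × cos(-45.88805°) = +0.00290 × 111312 × 0.696063 = 224.7 m.
Distance = √(ΔE² + ΔN²) = √(224.7² + (-470.8)²) = 521.7 m.

522 m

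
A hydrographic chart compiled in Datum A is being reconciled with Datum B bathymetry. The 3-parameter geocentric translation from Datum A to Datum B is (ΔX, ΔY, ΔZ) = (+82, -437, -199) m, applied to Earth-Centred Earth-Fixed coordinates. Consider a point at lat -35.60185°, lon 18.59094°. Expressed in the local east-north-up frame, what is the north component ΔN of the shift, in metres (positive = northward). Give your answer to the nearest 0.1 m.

At φ = -35.60185°, λ = 18.59094°: sin φ = -0.582149, cos φ = 0.813082, sin λ = 0.318809, cos λ = 0.947819.
ΔN = −sin φ cos λ·ΔX − sin φ sin λ·ΔY + cos φ·ΔZ = −(-0.582149)(0.947819)(82) − (-0.582149)(0.318809)(-437) + (0.813082)(-199) = -197.66 m.

ΔN = -197.7 m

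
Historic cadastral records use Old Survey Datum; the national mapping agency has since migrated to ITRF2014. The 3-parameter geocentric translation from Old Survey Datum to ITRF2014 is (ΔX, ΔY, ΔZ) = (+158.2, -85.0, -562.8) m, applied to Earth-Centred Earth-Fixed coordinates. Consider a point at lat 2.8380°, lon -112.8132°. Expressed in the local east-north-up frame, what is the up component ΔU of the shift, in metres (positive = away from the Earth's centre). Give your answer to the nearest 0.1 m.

At φ = 2.8380°, λ = -112.8132°: sin φ = 0.049512, cos φ = 0.998774, sin λ = -0.921774, cos λ = -0.387728.
ΔU = cos φ cos λ·ΔX + cos φ sin λ·ΔY + sin φ·ΔZ = (0.998774)(-0.387728)(158.2) + (0.998774)(-0.921774)(-85.0) + (0.049512)(-562.8) = -10.87 m.

ΔU = -10.9 m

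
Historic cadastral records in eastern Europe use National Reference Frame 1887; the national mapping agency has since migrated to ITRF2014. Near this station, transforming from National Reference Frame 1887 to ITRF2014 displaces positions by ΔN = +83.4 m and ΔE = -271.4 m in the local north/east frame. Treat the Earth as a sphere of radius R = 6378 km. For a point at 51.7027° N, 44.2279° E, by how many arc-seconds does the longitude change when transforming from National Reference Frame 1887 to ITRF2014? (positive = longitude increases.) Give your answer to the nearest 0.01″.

At latitude 51.7027°, cos φ = 0.619742.
One radian of longitude at latitude φ spans R cos φ, so Δλ = ΔE / (R cos φ) = -271.4 / (6378000 × 0.619742) = -6.8662e-05 rad = -14.162″.

Δλ = -14.16″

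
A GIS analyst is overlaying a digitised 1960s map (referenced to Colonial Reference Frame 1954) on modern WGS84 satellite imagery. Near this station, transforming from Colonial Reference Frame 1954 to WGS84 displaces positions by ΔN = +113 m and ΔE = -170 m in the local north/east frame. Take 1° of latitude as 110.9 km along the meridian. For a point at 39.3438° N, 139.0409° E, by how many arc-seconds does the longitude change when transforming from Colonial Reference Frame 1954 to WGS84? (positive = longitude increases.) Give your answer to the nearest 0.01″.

At latitude 39.3438°, cos φ = 0.773356.
1° of longitude at this latitude = 110.9 × cos φ = 85.77 km, so Δλ = -170.0 / 85765.2 = -0.0019822° = -7.136″.

Δλ = -7.14″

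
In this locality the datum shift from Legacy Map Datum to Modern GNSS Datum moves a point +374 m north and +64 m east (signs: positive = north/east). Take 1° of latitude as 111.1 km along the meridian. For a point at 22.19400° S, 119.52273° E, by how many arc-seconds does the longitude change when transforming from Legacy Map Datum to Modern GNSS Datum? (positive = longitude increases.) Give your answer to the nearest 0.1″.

At latitude -22.19400°, cos φ = 0.925910.
1° of longitude at this latitude = 111.1 × cos φ = 102.87 km, so Δλ = 64.0 / 102868.6 = 0.0006222° = 2.240″.

Δλ = 2.2″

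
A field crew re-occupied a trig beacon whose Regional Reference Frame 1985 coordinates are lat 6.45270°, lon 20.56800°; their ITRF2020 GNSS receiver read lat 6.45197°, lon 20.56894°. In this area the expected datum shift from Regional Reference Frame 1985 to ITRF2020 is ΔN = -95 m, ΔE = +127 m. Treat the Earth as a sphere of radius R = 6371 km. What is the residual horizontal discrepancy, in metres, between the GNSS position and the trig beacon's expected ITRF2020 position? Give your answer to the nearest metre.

27 m

Observed coordinate differences: Δφ = -0.00073°, Δλ = +0.00094°.
Converting to metres (1° lat = 111195 m, cos φ = 0.993665): observed ΔN = -81.2 m, observed ΔE = 103.9 m.
Subtracting the expected shift leaves a residual of -81.2 − (-95) = 13.8 m north and 103.9 − (127) = -23.1 m east.
Residual distance = √(13.8² + (-23.1)²) = 27.0 m.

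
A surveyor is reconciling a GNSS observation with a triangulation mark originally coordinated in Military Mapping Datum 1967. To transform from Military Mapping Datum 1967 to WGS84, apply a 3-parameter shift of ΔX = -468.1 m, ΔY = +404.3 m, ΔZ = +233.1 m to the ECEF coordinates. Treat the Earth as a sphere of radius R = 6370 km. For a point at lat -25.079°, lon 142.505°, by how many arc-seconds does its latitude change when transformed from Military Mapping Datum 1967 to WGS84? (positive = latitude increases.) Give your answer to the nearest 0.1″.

Δφ = 15.3″

sin φ = -0.423867, cos φ = 0.905724, sin λ = 0.608692, cos λ = -0.793406.
North component: ΔN = −sin φ cos λ·ΔX − sin φ sin λ·ΔY + cos φ·ΔZ = −(-0.423867)(-0.793406)(-468.1) − (-0.423867)(0.608692)(404.3) + (0.905724)(233.1) = 472.86 m.
1° of latitude spans πR/180 = 111177 m, so Δφ = 472.86 / 111177 × 3600 = 15.311″.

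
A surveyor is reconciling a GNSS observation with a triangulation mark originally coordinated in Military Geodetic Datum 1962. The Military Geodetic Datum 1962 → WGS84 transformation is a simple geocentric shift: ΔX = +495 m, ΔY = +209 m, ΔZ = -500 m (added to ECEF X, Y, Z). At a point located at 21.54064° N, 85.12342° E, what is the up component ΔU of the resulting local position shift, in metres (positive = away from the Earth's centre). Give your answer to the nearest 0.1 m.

At φ = 21.54064°, λ = 85.12342°: sin φ = 0.367161, cos φ = 0.930157, sin λ = 0.996380, cos λ = 0.085010.
ΔU = cos φ cos λ·ΔX + cos φ sin λ·ΔY + sin φ·ΔZ = (0.930157)(0.085010)(495) + (0.930157)(0.996380)(209) + (0.367161)(-500) = 49.26 m.

ΔU = 49.3 m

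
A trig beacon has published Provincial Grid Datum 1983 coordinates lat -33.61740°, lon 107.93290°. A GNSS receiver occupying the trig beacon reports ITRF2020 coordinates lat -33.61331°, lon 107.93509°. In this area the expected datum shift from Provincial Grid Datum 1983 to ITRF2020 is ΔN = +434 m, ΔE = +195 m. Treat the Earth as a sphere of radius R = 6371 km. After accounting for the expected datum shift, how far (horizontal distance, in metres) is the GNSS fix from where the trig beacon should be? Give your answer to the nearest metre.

22 m

Observed coordinate differences: Δφ = +0.00409°, Δλ = +0.00219°.
Converting to metres (1° lat = 111195 m, cos φ = 0.832753): observed ΔN = 454.8 m, observed ΔE = 202.8 m.
Subtracting the expected shift leaves a residual of 454.8 − (434) = 20.8 m north and 202.8 − (195) = 7.8 m east.
Residual distance = √(20.8² + 7.8²) = 22.2 m.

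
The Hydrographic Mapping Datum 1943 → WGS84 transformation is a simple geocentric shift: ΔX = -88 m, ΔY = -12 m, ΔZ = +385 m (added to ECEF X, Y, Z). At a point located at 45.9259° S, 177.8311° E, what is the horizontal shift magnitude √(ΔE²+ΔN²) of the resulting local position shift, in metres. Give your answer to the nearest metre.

331 m

At φ = -45.9259°, λ = 177.8311°: sin φ = -0.718441, cos φ = 0.695588, sin λ = 0.037845, cos λ = -0.999284.
ΔE = −sin λ·ΔX + cos λ·ΔY = −(0.037845)·(-88) + (-0.999284)·(-12) = 15.32 m.
ΔN = −sin φ cos λ·ΔX − sin φ sin λ·ΔY + cos φ·ΔZ = −(-0.718441)(-0.999284)(-88) − (-0.718441)(0.037845)(-12) + (0.695588)(385) = 330.65 m.
Horizontal magnitude = √(ΔE² + ΔN²) = √(15.32² + 330.65²) = 331.01 m.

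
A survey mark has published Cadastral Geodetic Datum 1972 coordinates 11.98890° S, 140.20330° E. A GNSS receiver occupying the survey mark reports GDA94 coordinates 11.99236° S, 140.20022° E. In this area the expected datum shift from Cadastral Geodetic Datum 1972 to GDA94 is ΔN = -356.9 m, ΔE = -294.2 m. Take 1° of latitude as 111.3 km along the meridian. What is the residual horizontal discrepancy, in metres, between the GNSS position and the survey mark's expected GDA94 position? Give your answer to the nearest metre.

50 m

Observed coordinate differences: Δφ = -0.00346°, Δλ = -0.00308°.
Converting to metres (1° lat = 111300 m, cos φ = 0.978188): observed ΔN = -385.1 m, observed ΔE = -335.3 m.
Subtracting the expected shift leaves a residual of -385.1 − (-356.9) = -28.2 m north and -335.3 − (-294.2) = -41.1 m east.
Residual distance = √((-28.2)² + (-41.1)²) = 49.9 m.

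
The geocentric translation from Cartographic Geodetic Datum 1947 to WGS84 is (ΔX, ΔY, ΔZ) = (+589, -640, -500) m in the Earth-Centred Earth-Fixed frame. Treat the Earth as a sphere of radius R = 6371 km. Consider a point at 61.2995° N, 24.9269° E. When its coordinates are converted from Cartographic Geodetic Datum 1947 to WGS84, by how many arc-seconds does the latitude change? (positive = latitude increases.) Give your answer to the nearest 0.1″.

Δφ = -15.3″

sin φ = 0.877142, cos φ = 0.480231, sin λ = 0.421462, cos λ = 0.906846.
North component: ΔN = −sin φ cos λ·ΔX − sin φ sin λ·ΔY + cos φ·ΔZ = −(0.877142)(0.906846)(589) − (0.877142)(0.421462)(-640) + (0.480231)(-500) = -472.03 m.
1° of latitude spans πR/180 = 111195 m, so Δφ = -472.03 / 111195 × 3600 = -15.282″.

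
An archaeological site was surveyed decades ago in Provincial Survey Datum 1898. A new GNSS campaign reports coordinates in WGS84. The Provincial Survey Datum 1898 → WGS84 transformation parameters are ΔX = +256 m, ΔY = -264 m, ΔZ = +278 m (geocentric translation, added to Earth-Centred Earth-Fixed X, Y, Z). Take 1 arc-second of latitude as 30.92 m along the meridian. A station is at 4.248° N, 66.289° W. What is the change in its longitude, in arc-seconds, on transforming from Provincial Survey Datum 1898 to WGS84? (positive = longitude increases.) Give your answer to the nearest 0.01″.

sin φ = 0.074074, cos φ = 0.997253, sin λ = -0.915585, cos λ = 0.402124.
East component: ΔE = −sin λ·ΔX + cos λ·ΔY = −(-0.915585)(256) + (0.402124)(-264) = 128.23 m.
1° of latitude spans 3600 × 30.92 = 111312 m; at latitude φ, 1° of longitude spans that × cos φ = 111006.2 m, so Δλ = 128.23 / 111006.2 × 3600 = 4.159″.

Δλ = 4.16″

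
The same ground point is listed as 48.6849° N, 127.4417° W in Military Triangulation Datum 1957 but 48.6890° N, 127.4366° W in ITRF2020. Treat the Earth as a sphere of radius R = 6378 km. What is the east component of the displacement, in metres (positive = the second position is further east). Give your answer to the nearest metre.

ΔE = 375 m

Δφ = 48.6890° − 48.6849° = +0.0041°; Δλ = -127.4366° − -127.4417° = +0.0051°.
1° along a meridian = πR/180 = 111317 m.
ΔN = Δφ × 111317 = 456.4 m; ΔE = Δλ × 111317 × cos(48.6849°) = +0.0051 × 111317 × 0.660200 = 374.8 m.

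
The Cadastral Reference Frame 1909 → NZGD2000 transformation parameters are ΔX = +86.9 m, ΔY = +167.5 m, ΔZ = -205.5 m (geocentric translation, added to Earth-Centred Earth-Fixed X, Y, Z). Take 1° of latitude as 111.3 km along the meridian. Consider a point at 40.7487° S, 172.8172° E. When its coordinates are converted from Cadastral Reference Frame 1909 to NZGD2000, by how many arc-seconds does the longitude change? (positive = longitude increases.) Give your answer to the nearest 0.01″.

sin φ = -0.652743, cos φ = 0.757580, sin λ = 0.125035, cos λ = -0.992152.
East component: ΔE = −sin λ·ΔX + cos λ·ΔY = −(0.125035)(86.9) + (-0.992152)(167.5) = -177.05 m.
1° of latitude spans 111300 m; at latitude φ, 1° of longitude spans that × cos φ = 84318.6 m, so Δλ = -177.05 / 84318.6 × 3600 = -7.559″.

Δλ = -7.56″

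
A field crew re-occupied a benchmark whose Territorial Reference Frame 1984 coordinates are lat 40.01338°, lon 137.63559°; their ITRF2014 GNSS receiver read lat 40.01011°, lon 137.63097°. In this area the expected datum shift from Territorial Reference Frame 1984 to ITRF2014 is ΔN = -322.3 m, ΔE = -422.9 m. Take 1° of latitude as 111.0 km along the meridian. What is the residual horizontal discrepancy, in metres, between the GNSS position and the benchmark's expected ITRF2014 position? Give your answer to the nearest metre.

Observed coordinate differences: Δφ = -0.00327°, Δλ = -0.00462°.
Converting to metres (1° lat = 111000 m, cos φ = 0.765894): observed ΔN = -363.0 m, observed ΔE = -392.8 m.
Subtracting the expected shift leaves a residual of -363.0 − (-322.3) = -40.7 m north and -392.8 − (-422.9) = 30.1 m east.
Residual distance = √((-40.7)² + 30.1²) = 50.6 m.

51 m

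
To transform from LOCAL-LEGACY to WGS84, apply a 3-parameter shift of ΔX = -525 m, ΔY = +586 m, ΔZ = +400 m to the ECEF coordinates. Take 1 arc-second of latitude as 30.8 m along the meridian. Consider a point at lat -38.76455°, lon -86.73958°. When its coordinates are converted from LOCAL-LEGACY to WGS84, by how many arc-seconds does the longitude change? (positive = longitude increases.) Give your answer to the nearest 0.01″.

sin φ = -0.626122, cos φ = 0.779726, sin λ = -0.998381, cos λ = 0.056874.
East component: ΔE = −sin λ·ΔX + cos λ·ΔY = −(-0.998381)(-525) + (0.056874)(586) = -490.82 m.
1° of latitude spans 3600 × 30.80 = 110880 m; at latitude φ, 1° of longitude spans that × cos φ = 86456.0 m, so Δλ = -490.82 / 86456.0 × 3600 = -20.438″.

Δλ = -20.44″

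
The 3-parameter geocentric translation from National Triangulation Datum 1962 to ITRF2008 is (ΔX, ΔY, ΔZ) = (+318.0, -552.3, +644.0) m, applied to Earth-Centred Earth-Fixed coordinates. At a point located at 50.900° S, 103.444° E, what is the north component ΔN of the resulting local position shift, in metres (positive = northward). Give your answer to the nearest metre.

ΔN = -68 m

At φ = -50.900°, λ = 103.444°: sin φ = -0.776046, cos φ = 0.630676, sin λ = 0.972598, cos λ = -0.232495.
ΔN = −sin φ cos λ·ΔX − sin φ sin λ·ΔY + cos φ·ΔZ = −(-0.776046)(-0.232495)(318.0) − (-0.776046)(0.972598)(-552.3) + (0.630676)(644.0) = -68.09 m.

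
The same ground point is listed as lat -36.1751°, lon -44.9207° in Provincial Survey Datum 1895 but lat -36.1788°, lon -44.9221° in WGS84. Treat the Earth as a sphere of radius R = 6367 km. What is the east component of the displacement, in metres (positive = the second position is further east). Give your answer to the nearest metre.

ΔE = -126 m

Δφ = -36.1788° − -36.1751° = -0.0037°; Δλ = -44.9221° − -44.9207° = -0.0014°.
1° along a meridian = πR/180 = 111125 m.
ΔN = Δφ × 111125 = -411.2 m; ΔE = Δλ × 111125 × cos(-36.1751°) = -0.0014 × 111125 × 0.807217 = -125.6 m.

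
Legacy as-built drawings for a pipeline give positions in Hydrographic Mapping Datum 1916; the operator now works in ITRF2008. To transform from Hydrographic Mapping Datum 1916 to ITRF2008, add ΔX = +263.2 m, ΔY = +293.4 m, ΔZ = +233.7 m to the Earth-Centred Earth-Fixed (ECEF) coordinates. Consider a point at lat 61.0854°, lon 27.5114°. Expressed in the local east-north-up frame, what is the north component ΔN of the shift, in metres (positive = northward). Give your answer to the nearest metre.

At φ = 61.0854°, λ = 27.5114°: sin φ = 0.875341, cos φ = 0.483505, sin λ = 0.461925, cos λ = 0.886919.
ΔN = −sin φ cos λ·ΔX − sin φ sin λ·ΔY + cos φ·ΔZ = −(0.875341)(0.886919)(263.2) − (0.875341)(0.461925)(293.4) + (0.483505)(233.7) = -209.98 m.

ΔN = -210 m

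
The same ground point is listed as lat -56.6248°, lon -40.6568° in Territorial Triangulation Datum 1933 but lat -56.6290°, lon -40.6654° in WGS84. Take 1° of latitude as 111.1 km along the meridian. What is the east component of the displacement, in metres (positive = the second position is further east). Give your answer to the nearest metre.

Δφ = -56.6290° − -56.6248° = -0.0042°; Δλ = -40.6654° − -40.6568° = -0.0086°.
ΔN = Δφ × 111100 = -466.6 m; ΔE = Δλ × 111100 × cos(-56.6248°) = -0.0086 × 111100 × 0.550119 = -525.6 m.

ΔE = -526 m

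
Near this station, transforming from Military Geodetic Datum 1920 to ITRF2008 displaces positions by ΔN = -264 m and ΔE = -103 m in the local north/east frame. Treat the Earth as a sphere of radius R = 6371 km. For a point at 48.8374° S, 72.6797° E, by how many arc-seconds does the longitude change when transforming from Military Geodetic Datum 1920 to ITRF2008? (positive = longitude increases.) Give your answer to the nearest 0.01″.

At latitude -48.8374°, cos φ = 0.658198.
One radian of longitude at latitude φ spans R cos φ, so Δλ = ΔE / (R cos φ) = -103.0 / (6371000 × 0.658198) = -2.4563e-05 rad = -5.066″.

Δλ = -5.07″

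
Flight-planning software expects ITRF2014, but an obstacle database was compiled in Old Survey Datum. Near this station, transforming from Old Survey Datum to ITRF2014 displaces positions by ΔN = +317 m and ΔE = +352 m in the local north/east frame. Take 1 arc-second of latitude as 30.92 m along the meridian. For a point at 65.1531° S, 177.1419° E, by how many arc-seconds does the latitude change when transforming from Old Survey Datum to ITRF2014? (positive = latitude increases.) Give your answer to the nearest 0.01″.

Δφ = 10.25″

1″ of latitude = 30.92 m, so Δφ = 317.0 / 30.92 = 10.252″.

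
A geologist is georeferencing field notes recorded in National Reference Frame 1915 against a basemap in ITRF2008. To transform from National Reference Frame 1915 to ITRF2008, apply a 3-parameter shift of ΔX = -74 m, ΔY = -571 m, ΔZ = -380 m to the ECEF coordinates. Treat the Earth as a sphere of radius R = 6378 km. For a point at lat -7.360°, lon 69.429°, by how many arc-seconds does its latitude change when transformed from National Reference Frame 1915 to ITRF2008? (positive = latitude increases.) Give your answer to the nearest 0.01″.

sin φ = -0.128103, cos φ = 0.991761, sin λ = 0.936237, cos λ = 0.351368.
North component: ΔN = −sin φ cos λ·ΔX − sin φ sin λ·ΔY + cos φ·ΔZ = −(-0.128103)(0.351368)(-74) − (-0.128103)(0.936237)(-571) + (0.991761)(-380) = -448.68 m.
1° of latitude spans πR/180 = 111317 m, so Δφ = -448.68 / 111317 × 3600 = -14.510″.

Δφ = -14.51″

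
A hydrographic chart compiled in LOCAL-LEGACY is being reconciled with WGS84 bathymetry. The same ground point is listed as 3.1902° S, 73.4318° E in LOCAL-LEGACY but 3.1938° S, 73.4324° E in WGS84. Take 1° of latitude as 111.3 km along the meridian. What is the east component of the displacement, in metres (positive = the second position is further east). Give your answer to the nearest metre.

ΔE = 67 m

Δφ = -3.1938° − -3.1902° = -0.0036°; Δλ = 73.4324° − 73.4318° = +0.0006°.
ΔN = Δφ × 111300 = -400.7 m; ΔE = Δλ × 111300 × cos(-3.1902°) = +0.0006 × 111300 × 0.998450 = 66.7 m.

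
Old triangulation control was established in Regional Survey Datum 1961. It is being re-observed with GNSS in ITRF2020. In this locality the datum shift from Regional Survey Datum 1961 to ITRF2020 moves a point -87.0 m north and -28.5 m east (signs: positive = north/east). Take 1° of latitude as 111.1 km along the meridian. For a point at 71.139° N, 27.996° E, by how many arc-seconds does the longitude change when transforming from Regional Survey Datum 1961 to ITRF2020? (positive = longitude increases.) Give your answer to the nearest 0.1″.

Δλ = -2.9″

At latitude 71.139°, cos φ = 0.323273.
1° of longitude at this latitude = 111.1 × cos φ = 35.92 km, so Δλ = -28.5 / 35915.7 = -0.0007935° = -2.857″.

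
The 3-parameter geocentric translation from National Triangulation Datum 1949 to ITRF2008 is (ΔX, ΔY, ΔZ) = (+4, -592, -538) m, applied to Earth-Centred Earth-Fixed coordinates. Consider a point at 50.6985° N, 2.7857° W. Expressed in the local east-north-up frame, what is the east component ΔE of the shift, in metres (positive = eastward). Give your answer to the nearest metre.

ΔE = -591 m

At φ = 50.6985°, λ = -2.7857°: sin φ = 0.773824, cos φ = 0.633401, sin λ = -0.048600, cos λ = 0.998818.
ΔE = −sin λ·ΔX + cos λ·ΔY = −(-0.048600)·(4) + (0.998818)·(-592) = -591.11 m.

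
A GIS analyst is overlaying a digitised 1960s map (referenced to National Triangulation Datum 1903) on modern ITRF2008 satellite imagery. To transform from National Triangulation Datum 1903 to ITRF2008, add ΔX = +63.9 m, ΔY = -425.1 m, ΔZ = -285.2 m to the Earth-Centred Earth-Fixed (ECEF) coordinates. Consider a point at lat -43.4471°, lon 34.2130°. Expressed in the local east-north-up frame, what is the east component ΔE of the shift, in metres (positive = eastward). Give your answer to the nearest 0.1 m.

At φ = -43.4471°, λ = 34.2130°: sin φ = -0.687685, cos φ = 0.726010, sin λ = 0.562271, cos λ = 0.826953.
ΔE = −sin λ·ΔX + cos λ·ΔY = −(0.562271)·(63.9) + (0.826953)·(-425.1) = -387.47 m.

ΔE = -387.5 m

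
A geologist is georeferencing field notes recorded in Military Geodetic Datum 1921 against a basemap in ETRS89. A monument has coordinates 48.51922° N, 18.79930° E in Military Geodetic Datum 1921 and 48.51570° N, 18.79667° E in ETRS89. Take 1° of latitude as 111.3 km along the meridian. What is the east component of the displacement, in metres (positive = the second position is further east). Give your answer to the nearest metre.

Δφ = 48.51570° − 48.51922° = -0.00352°; Δλ = 18.79667° − 18.79930° = -0.00263°.
ΔN = Δφ × 111300 = -391.8 m; ΔE = Δλ × 111300 × cos(48.51922°) = -0.00263 × 111300 × 0.662369 = -193.9 m.

ΔE = -194 m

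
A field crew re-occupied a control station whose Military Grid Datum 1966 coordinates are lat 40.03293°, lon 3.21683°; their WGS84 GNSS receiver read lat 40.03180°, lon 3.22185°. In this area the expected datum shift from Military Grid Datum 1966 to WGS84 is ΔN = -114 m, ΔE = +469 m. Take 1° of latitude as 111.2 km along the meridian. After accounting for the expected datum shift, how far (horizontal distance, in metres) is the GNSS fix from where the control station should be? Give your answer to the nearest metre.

43 m

Observed coordinate differences: Δφ = -0.00113°, Δλ = +0.00502°.
Converting to metres (1° lat = 111200 m, cos φ = 0.765675): observed ΔN = -125.7 m, observed ΔE = 427.4 m.
Subtracting the expected shift leaves a residual of -125.7 − (-114) = -11.7 m north and 427.4 − (469) = -41.6 m east.
Residual distance = √((-11.7)² + (-41.6)²) = 43.2 m.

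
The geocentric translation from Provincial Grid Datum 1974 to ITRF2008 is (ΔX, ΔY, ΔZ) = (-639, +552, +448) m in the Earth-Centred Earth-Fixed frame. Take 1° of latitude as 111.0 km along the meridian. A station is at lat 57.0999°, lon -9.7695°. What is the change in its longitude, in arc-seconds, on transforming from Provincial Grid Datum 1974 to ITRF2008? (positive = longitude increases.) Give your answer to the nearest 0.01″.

Δλ = 26.01″

sin φ = 0.839619, cos φ = 0.543176, sin λ = -0.169685, cos λ = 0.985498.
East component: ΔE = −sin λ·ΔX + cos λ·ΔY = −(-0.169685)(-639) + (0.985498)(552) = 435.57 m.
1° of latitude spans 111000 m; at latitude φ, 1° of longitude spans that × cos φ = 60292.5 m, so Δλ = 435.57 / 60292.5 × 3600 = 26.007″.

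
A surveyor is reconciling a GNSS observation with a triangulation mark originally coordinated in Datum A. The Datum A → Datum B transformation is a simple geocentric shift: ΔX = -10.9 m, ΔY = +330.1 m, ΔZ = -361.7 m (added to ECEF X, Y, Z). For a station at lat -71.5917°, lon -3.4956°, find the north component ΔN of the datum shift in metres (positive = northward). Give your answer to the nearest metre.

The local north axis is (−sin φ cos λ, −sin φ sin λ, cos φ), giving ΔN = -10.323 − 19.097 − 114.220 = -143.64 m.

ΔN = -144 m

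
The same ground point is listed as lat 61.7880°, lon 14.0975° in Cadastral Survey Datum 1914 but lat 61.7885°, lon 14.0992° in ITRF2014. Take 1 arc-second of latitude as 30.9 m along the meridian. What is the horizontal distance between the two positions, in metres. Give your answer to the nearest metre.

105 m

Δφ = 61.7885° − 61.7880° = +0.0005°; Δλ = 14.0992° − 14.0975° = +0.0017°.
1° of latitude = 3600 × 30.90 = 111240 m.
ΔN = Δφ × 111240 = 55.6 m; ΔE = Δλ × 111240 × cos(61.7880°) = +0.0017 × 111240 × 0.472735 = 89.4 m.
Distance = √(ΔE² + ΔN²) = √(89.4² + 55.6²) = 105.3 m.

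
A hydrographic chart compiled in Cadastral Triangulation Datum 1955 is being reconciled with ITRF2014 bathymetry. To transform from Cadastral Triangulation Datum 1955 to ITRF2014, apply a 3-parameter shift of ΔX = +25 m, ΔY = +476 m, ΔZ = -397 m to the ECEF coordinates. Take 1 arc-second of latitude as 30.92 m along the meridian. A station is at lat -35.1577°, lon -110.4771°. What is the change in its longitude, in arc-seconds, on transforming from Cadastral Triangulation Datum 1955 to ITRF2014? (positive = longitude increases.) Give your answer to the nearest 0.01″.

sin φ = -0.575829, cos φ = 0.817570, sin λ = -0.936812, cos λ = -0.349833.
East component: ΔE = −sin λ·ΔX + cos λ·ΔY = −(-0.936812)(25) + (-0.349833)(476) = -143.10 m.
1° of latitude spans 3600 × 30.92 = 111312 m; at latitude φ, 1° of longitude spans that × cos φ = 91005.4 m, so Δλ = -143.10 / 91005.4 × 3600 = -5.661″.

Δλ = -5.66″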